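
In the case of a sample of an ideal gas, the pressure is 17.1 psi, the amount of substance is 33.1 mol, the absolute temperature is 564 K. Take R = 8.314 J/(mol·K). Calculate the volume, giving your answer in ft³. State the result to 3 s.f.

Solving PV = nRT for V: V = nRT/P.
P = 17.1 psi = 1.179×10^5 Pa; n = 33.1 mol; T = 564 K; R = 8.314 J/(mol·K).
V = 1.316 m³
1.316 m³ × (1 ft³ / 0.02832 m³) = 46.49 ft³

46.5 ft³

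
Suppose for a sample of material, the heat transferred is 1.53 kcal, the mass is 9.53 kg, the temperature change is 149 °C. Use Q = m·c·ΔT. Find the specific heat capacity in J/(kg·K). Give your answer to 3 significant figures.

4.51 J/(kg·K)

Solving Q = m·c·ΔT for c: c = Q/(m·ΔT).
Q = 1.53 kcal = 6402 J; m = 9.53 kg; ΔT = 149 °C = 149.0 K.
c = 4.508 J/(kg·K)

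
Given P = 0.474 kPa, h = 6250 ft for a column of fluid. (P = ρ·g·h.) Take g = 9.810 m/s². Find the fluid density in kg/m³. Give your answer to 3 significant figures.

0.0254 kg/m³

Rearranging: ρ = P/(g·h).
P = 0.474 kPa = 474.0 Pa; h = 6250 ft = 1905 m; g = 9.810 m/s².
ρ = 0.02536 kg/m³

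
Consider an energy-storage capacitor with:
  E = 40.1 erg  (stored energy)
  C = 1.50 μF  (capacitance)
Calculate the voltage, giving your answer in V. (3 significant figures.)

2.31 V

Solving E = ½C·V² for V: V = √(2E/C).
E = 40.1 erg = 4.010×10^-6 J; C = 1.50 μF = 1.500×10^-6 F.
V = 2.312 V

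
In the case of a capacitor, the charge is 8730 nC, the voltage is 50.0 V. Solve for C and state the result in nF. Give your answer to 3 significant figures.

175 nF

Directly: C = Q/V.
Q = 8730 nC = 8.730×10^-6 C; V = 50.0 V.
C = 1.746×10^-7 F
1.746×10^-7 F × (1 nF / 1.000×10^-9 F) = 174.6 nF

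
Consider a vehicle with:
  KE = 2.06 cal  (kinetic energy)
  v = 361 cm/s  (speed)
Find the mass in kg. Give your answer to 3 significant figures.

Rearranging: m = 2·KE/v².
KE = 2.06 cal = 8.619 J; v = 361 cm/s = 3.610 m/s.
m = 1.323 kg

1.32 kg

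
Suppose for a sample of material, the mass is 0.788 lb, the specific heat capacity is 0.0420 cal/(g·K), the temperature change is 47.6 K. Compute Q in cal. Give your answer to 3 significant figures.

Q is given directly by: Q = mcΔT.
m = 0.788 lb = 0.3574 kg; c = 0.0420 cal/(g·K) = 175.7 J/(kg·K); ΔT = 47.6 K.
Q = 2990 J
2990 J × (1 cal / 4.184 J) = 714.6 cal

715 cal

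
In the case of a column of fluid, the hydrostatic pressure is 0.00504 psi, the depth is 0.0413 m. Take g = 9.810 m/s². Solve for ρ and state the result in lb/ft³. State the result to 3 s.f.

5.35 lb/ft³

Rearranging P = ρ·g·h for ρ: ρ = P/(g·h).
P = 0.00504 psi = 34.75 Pa; h = 0.0413 m; g = 9.810 m/s².
ρ = 85.77 kg/m³
85.77 kg/m³ × (1 lb/ft³ / 16.02 kg/m³) = 5.354 lb/ft³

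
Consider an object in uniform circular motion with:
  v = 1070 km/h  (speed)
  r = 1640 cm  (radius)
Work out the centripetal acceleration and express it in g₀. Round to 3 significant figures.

Directly: a = v²/r.
v = 1070 km/h = 297.2 m/s; r = 1640 cm = 16.40 m.
a = 5387 m/s²
5387 m/s² × (1 g₀ / 9.807 m/s²) = 549.3 g₀

549 g₀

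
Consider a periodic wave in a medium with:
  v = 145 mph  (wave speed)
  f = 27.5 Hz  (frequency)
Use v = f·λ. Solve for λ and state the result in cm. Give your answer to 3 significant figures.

Solving v = f·λ for λ: λ = v/f.
v = 145 mph = 64.82 m/s; f = 27.5 Hz.
λ = 2.357 m
2.357 m × (1 cm / 0.01000 m) = 235.7 cm

236 cm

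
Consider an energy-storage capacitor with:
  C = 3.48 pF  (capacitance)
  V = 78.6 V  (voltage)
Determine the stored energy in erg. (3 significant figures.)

Directly: E = ½CV².
C = 3.48 pF = 3.480×10^-12 F; V = 78.6 V.
E = 1.075×10^-8 J  (the unit combination reduces to kg·m²/s² = J)
1.075×10^-8 J × (1 erg / 1.000×10^-7 J) = 0.1075 erg

0.107 erg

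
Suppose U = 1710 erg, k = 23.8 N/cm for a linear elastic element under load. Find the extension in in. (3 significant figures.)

0.0149 in

Rearranging: x = √(2U/k).
U = 1710 erg = 1.710×10^-4 J; k = 23.8 N/cm = 2380 N/m.
x = 3.791×10^-4 m
3.791×10^-4 m × (1 in / 0.02540 m) = 0.01492 in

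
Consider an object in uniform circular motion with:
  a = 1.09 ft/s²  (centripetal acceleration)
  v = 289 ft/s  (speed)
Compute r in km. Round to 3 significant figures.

23.4 km

Rearranging: r = v²/a.
a = 1.09 ft/s² = 0.3322 m/s²; v = 289 ft/s = 88.09 m/s.
r = 23355 m
23355 m × (1 km / 1000 m) = 23.36 km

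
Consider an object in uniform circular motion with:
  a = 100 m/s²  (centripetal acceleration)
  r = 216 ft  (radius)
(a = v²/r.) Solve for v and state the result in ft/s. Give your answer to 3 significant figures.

Solving a = v²/r for v: v = √(a·r).
a = 100 m/s²; r = 216 ft = 65.84 m.
v = 81.14 m/s
81.14 m/s × (1 ft/s / 0.3048 m/s) = 266.2 ft/s

266 ft/s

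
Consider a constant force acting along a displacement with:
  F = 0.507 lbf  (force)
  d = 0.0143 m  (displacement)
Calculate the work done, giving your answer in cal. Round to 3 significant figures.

0.00771 cal

W is given directly by: W = F·d.
F = 0.507 lbf = 2.255 N; d = 0.0143 m.
W = 0.03225 J
0.03225 J × (1 cal / 4.184 J) = 0.007708 cal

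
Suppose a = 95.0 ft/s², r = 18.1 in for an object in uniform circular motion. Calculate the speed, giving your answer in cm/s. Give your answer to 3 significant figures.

Rearranging: v = √(a·r).
a = 95.0 ft/s² = 28.96 m/s²; r = 18.1 in = 0.4597 m.
v = 3.649 m/s
3.649 m/s × (1 cm/s / 0.01000 m/s) = 364.9 cm/s

365 cm/s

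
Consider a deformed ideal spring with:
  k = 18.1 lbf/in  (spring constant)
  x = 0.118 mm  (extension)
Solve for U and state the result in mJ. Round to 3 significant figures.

0.0221 mJ

U is given directly by: U = ½kx².
k = 18.1 lbf/in = 3170 N/m; x = 0.118 mm = 1.180×10^-4 m.
U = 2.207×10^-5 J
2.207×10^-5 J × (1 mJ / 0.001000 J) = 0.02207 mJ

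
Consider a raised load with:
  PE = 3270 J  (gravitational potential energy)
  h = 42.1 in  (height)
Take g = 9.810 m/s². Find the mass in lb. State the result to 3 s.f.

687 lb

Rearranging: m = PE/(g·h).
PE = 3270 J; h = 42.1 in = 1.069 m; g = 9.810 m/s².
m = 311.7 kg
311.7 kg × (1 lb / 0.4536 kg) = 687.2 lb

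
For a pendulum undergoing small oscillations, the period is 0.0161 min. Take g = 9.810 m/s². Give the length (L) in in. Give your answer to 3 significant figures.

9.13 in

Rearranging: L = g·(T/2π)².
T = 0.0161 min = 0.9660 s; g = 9.810 m/s².
L = 0.2319 m
0.2319 m × (1 in / 0.02540 m) = 9.129 in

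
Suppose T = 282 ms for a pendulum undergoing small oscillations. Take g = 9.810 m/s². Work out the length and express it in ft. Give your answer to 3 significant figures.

Rearranging T = 2π√(L/g) for L: L = g·(T/2π)².
T = 282 ms = 0.2820 s; g = 9.810 m/s².
L = 0.01976 m
0.01976 m × (1 ft / 0.3048 m) = 0.06483 ft

0.0648 ft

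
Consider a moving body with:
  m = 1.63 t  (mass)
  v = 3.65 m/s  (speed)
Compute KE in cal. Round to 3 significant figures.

KE is given directly by: KE = ½mv².
m = 1.63 t = 1630 kg; v = 3.65 m/s.
KE = 10858 J  (the unit combination reduces to kg·m²/s² = J)
10858 J × (1 cal / 4.184 J) = 2595 cal

2600 cal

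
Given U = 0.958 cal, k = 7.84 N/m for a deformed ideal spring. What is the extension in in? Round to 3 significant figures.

Solving U = ½k·x² for x: x = √(2U/k).
U = 0.958 cal = 4.008 J; k = 7.84 N/m.
x = 1.011 m
1.011 m × (1 in / 0.02540 m) = 39.81 in

39.8 in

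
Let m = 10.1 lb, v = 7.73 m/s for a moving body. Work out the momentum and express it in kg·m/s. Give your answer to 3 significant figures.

35.4 kg·m/s

Directly: p = mv.
m = 10.1 lb = 4.581 kg; v = 7.73 m/s.
p = 35.41 kg·m/s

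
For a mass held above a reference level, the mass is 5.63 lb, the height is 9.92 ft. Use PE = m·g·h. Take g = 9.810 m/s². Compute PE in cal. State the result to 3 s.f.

PE is given directly by: PE = mgh.
m = 5.63 lb = 2.554 kg; h = 9.92 ft = 3.024 m; g = 9.810 m/s².
PE = 75.75 J  (the unit combination reduces to kg·m²/s² = J)
75.75 J × (1 cal / 4.184 J) = 18.10 cal

18.1 cal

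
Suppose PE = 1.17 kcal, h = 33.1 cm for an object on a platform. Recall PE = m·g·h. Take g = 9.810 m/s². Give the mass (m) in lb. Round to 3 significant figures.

3320 lb

Solving PE = m·g·h for m: m = PE/(g·h).
PE = 1.17 kcal = 4895 J; h = 33.1 cm = 0.3310 m; g = 9.810 m/s².
m = 1508 kg
1508 kg × (1 lb / 0.4536 kg) = 3324 lb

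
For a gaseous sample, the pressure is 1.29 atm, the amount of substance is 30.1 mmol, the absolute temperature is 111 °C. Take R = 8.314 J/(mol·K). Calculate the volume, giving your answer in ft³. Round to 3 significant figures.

0.0260 ft³

From the ideal-gas law: V = nRT/P.
P = 1.29 atm = 1.307×10^5 Pa; n = 30.1 mmol = 0.03010 mol; T = 111 °C = 384.1 K; R = 8.314 J/(mol·K).
V = 7.355×10^-4 m³
7.355×10^-4 m³ × (1 ft³ / 0.02832 m³) = 0.02597 ft³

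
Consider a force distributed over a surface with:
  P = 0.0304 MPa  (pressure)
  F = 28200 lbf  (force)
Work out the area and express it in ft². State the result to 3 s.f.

Rearranging P = F/A for A: A = F/P.
P = 0.0304 MPa = 30400 Pa; F = 28200 lbf = 1.254×10^5 N.
A = 4.126 m²
4.126 m² × (1 ft² / 0.09290 m²) = 44.42 ft²

44.4 ft²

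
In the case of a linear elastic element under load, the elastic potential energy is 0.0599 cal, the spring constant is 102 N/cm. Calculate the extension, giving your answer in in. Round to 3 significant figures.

0.276 in

Rearranging U = ½k·x² for x: x = √(2U/k).
U = 0.0599 cal = 0.2506 J; k = 102 N/cm = 10200 N/m.
x = 0.007010 m
0.007010 m × (1 in / 0.02540 m) = 0.2760 in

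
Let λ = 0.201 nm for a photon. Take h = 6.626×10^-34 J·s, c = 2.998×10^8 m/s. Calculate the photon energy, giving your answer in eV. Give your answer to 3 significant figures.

6170 eV

Directly: E = hc/λ.
λ = 0.201 nm = 2.010×10^-10 m; h = 6.626×10^-34 J·s; c = 2.998×10^8 m/s.
E = 9.883×10^-16 J
9.883×10^-16 J × (1 eV / 1.602×10^-19 J) = 6168 eV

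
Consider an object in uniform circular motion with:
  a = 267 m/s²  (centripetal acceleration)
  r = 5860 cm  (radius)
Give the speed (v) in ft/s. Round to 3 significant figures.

410 ft/s

Rearranging: v = √(a·r).
a = 267 m/s²; r = 5860 cm = 58.60 m.
v = 125.1 m/s
125.1 m/s × (1 ft/s / 0.3048 m/s) = 410.4 ft/s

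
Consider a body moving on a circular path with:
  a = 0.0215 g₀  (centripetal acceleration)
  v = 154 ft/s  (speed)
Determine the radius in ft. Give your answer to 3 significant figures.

Solving a = v²/r for r: r = v²/a.
a = 0.0215 g₀ = 0.2108 m/s²; v = 154 ft/s = 46.94 m/s.
r = 10450 m
10450 m × (1 ft / 0.3048 m) = 34284 ft

34300 ft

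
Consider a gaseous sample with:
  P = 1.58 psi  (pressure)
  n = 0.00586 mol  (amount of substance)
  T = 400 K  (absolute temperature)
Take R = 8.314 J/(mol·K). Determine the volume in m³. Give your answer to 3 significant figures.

0.00179 m³

Rearranging PV = nRT for V: V = nRT/P.
P = 1.58 psi = 10894 Pa; n = 0.00586 mol; T = 400 K; R = 8.314 J/(mol·K).
V = 0.001789 m³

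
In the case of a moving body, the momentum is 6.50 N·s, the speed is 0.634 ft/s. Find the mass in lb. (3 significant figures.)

74.2 lb

Rearranging p = m·v for m: m = p/v.
p = 6.50 N·s = 6.500 kg·m/s; v = 0.634 ft/s = 0.1932 m/s.
m = 33.64 kg
33.64 kg × (1 lb / 0.4536 kg) = 74.16 lb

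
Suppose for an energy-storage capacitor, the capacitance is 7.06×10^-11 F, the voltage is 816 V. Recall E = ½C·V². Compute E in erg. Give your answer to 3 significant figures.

235 erg

E is given directly by: E = ½CV².
C = 7.06×10^-11 F; V = 816 V.
E = 2.350×10^-5 J
2.350×10^-5 J × (1 erg / 1.000×10^-7 J) = 235.0 erg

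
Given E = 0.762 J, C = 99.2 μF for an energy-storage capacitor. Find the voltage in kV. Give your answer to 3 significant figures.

Rearranging: V = √(2E/C).
E = 0.762 J; C = 99.2 μF = 9.920×10^-5 F.
V = 123.9 V
123.9 V × (1 kV / 1000 V) = 0.1239 kV

0.124 kV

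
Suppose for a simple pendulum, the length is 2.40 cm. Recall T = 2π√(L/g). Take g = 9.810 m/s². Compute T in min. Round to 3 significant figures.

0.00518 min

T is given directly by: T = 2π√(L/g).
L = 2.40 cm = 0.02400 m; g = 9.810 m/s².
T = 0.3108 s
0.3108 s × (1 min / 60.00 s) = 0.005180 min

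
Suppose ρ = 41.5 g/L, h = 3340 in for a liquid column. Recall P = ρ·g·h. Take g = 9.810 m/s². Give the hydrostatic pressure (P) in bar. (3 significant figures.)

Directly: P = ρgh.
ρ = 41.5 g/L = 41.50 kg/m³; h = 3340 in = 84.84 m; g = 9.810 m/s².
P = 34538 Pa  (the unit combination reduces to kg/(m·s²) = Pa)
34538 Pa × (1 bar / 1.000×10^5 Pa) = 0.3454 bar

0.345 bar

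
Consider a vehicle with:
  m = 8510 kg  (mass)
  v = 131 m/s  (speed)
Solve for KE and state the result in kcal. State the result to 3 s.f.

17500 kcal

Directly: KE = ½mv².
m = 8510 kg; v = 131 m/s.
KE = 7.302×10^7 J
7.302×10^7 J × (1 kcal / 4184 J) = 17452 kcal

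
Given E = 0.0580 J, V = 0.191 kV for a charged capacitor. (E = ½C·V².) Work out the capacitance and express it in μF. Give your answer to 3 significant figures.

3.18 μF

Rearranging: C = 2E/V².
E = 0.0580 J; V = 0.191 kV = 191.0 V.
C = 3.180×10^-6 F
3.180×10^-6 F × (1 μF / 1.000×10^-6 F) = 3.180 μF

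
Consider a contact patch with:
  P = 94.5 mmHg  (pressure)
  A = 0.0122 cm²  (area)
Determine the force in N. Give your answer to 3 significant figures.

0.0154 N

Rearranging: F = P·A.
P = 94.5 mmHg = 12599 Pa; A = 0.0122 cm² = 1.220×10^-6 m².
F = 0.01537 N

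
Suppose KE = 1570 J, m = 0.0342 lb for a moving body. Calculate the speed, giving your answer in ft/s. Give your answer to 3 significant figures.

1480 ft/s

Rearranging KE = ½mv² for v: v = √(2·KE/m).
KE = 1570 J; m = 0.0342 lb = 0.01551 kg.
v = 449.9 m/s
449.9 m/s × (1 ft/s / 0.3048 m/s) = 1476 ft/s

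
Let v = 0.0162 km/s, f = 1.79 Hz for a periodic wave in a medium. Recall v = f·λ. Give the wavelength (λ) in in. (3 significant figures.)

Rearranging: λ = v/f.
v = 0.0162 km/s = 16.20 m/s; f = 1.79 Hz.
λ = 9.050 m
9.050 m × (1 in / 0.02540 m) = 356.3 in

356 in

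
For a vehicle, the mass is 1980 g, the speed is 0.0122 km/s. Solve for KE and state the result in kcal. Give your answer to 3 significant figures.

0.0352 kcal

Directly: KE = ½mv².
m = 1980 g = 1.980 kg; v = 0.0122 km/s = 12.20 m/s.
KE = 147.4 J
147.4 J × (1 kcal / 4184 J) = 0.03522 kcal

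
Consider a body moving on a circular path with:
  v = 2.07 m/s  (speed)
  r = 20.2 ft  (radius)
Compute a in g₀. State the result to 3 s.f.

Directly: a = v²/r.
v = 2.07 m/s; r = 20.2 ft = 6.157 m.
a = 0.6959 m/s²
0.6959 m/s² × (1 g₀ / 9.807 m/s²) = 0.07097 g₀

0.0710 g₀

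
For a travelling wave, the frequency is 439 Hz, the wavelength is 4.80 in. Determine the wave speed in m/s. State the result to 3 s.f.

Directly: v = fλ.
f = 439 Hz; λ = 4.80 in = 0.1219 m.
v = 53.52 m/s

53.5 m/s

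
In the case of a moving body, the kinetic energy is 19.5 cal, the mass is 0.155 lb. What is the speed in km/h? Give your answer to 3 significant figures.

173 km/h

Rearranging KE = ½mv² for v: v = √(2·KE/m).
KE = 19.5 cal = 81.59 J; m = 0.155 lb = 0.07031 kg.
v = 48.18 m/s
48.18 m/s × (1 km/h / 0.2778 m/s) = 173.4 km/h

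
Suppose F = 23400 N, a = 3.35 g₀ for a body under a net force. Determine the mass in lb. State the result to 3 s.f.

1570 lb

Rearranging F = m·a for m: m = F/a.
F = 23400 N; a = 3.35 g₀ = 32.85 m/s².
m = 712.3 kg
712.3 kg × (1 lb / 0.4536 kg) = 1570 lb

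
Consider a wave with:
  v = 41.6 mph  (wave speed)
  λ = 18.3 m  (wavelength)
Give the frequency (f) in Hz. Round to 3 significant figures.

Rearranging: f = v/λ.
v = 41.6 mph = 18.60 m/s; λ = 18.3 m.
f = 1.016 Hz

1.02 Hz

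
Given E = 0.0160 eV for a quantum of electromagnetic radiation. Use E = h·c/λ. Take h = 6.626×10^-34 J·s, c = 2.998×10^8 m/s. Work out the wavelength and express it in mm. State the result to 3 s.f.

Rearranging E = h·c/λ for λ: λ = hc/E.
E = 0.0160 eV = 2.563×10^-21 J; h = 6.626×10^-34 J·s; c = 2.998×10^8 m/s.
λ = 7.749×10^-5 m
7.749×10^-5 m × (1 mm / 0.001000 m) = 0.07749 mm

0.0775 mm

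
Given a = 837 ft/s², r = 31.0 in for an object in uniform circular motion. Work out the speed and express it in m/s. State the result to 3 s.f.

Solving a = v²/r for v: v = √(a·r).
a = 837 ft/s² = 255.1 m/s²; r = 31.0 in = 0.7874 m.
v = 14.17 m/s

14.2 m/s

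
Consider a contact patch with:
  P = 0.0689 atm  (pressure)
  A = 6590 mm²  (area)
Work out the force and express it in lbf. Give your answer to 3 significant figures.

Solving P = F/A for F: F = P·A.
P = 0.0689 atm = 6981 Pa; A = 6590 mm² = 0.006590 m².
F = 46.01 N  (the unit combination reduces to kg·m/s² = N)
46.01 N × (1 lbf / 4.448 N) = 10.34 lbf

10.3 lbf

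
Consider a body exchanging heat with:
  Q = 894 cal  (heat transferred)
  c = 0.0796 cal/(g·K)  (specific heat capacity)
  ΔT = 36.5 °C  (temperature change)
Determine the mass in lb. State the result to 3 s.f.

0.678 lb

Rearranging Q = m·c·ΔT for m: m = Q/(c·ΔT).
Q = 894 cal = 3740 J; c = 0.0796 cal/(g·K) = 333.0 J/(kg·K); ΔT = 36.5 °C = 36.50 K.
m = 0.3077 kg
0.3077 kg × (1 lb / 0.4536 kg) = 0.6784 lb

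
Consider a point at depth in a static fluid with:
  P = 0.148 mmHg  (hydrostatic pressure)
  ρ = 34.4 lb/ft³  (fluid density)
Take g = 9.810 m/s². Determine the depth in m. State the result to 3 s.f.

Rearranging: h = P/(ρ·g).
P = 0.148 mmHg = 19.73 Pa; ρ = 34.4 lb/ft³ = 551.0 kg/m³; g = 9.810 m/s².
h = 0.003650 m

0.00365 m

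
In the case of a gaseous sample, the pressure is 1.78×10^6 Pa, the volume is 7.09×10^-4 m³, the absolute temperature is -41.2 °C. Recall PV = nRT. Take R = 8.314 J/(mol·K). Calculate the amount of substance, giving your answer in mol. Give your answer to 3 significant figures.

0.654 mol

Rearranging: n = PV/(RT).
P = 1.78×10^6 Pa; V = 7.09×10^-4 m³; T = -41.2 °C = 231.9 K; R = 8.314 J/(mol·K).
n = 0.6544 mol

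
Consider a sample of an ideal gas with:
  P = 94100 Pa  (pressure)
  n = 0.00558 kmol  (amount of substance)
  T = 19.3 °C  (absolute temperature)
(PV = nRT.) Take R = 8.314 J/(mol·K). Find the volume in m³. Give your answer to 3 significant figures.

From the ideal-gas law: V = nRT/P.
P = 94100 Pa; n = 0.00558 kmol = 5.580 mol; T = 19.3 °C = 292.4 K; R = 8.314 J/(mol·K).
V = 0.1442 m³

0.144 m³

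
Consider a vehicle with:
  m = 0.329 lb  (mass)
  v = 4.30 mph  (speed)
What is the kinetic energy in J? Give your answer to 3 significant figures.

0.276 J

KE is given directly by: KE = ½mv².
m = 0.329 lb = 0.1492 kg; v = 4.30 mph = 1.922 m/s.
KE = 0.2757 J  (the unit combination reduces to kg·m²/s² = J)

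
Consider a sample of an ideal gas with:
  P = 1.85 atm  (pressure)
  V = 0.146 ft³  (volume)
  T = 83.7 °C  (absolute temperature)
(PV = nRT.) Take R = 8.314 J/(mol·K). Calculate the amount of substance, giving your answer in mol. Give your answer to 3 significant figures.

From the ideal-gas law: n = PV/(RT).
P = 1.85 atm = 1.875×10^5 Pa; V = 0.146 ft³ = 0.004134 m³; T = 83.7 °C = 356.8 K; R = 8.314 J/(mol·K).
n = 0.2612 mol

0.261 mol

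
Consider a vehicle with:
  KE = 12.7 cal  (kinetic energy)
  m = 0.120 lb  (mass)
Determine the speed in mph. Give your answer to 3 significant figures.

98.8 mph

Rearranging: v = √(2·KE/m).
KE = 12.7 cal = 53.14 J; m = 0.120 lb = 0.05443 kg.
v = 44.19 m/s
44.19 m/s × (1 mph / 0.4470 m/s) = 98.84 mph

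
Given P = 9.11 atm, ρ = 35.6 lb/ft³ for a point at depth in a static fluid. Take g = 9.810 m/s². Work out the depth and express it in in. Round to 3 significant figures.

6500 in

Rearranging P = ρ·g·h for h: h = P/(ρ·g).
P = 9.11 atm = 9.231×10^5 Pa; ρ = 35.6 lb/ft³ = 570.3 kg/m³; g = 9.810 m/s².
h = 165.0 m
165.0 m × (1 in / 0.02540 m) = 6496 in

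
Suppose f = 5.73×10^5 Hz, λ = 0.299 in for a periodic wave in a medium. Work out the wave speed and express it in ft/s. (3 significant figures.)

14300 ft/s

Directly: v = fλ.
f = 5.73×10^5 Hz; λ = 0.299 in = 0.007595 m.
v = 4352 m/s
4352 m/s × (1 ft/s / 0.3048 m/s) = 14277 ft/s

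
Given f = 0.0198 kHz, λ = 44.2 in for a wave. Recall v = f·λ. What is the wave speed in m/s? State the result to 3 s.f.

Directly: v = fλ.
f = 0.0198 kHz = 19.80 Hz; λ = 44.2 in = 1.123 m.
v = 22.23 m/s

22.2 m/s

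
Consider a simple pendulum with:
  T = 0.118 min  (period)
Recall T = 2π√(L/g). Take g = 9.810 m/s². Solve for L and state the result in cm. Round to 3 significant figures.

Rearranging: L = g·(T/2π)².
T = 0.118 min = 7.080 s; g = 9.810 m/s².
L = 12.46 m
12.46 m × (1 cm / 0.01000 m) = 1246 cm

1250 cm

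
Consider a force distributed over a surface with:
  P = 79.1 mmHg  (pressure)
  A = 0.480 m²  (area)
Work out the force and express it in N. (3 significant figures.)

Rearranging P = F/A for F: F = P·A.
P = 79.1 mmHg = 10546 Pa; A = 0.480 m².
F = 5062 N  (the unit combination reduces to kg·m/s² = N)

5060 N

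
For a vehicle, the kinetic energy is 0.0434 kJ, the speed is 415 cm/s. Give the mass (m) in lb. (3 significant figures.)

11.1 lb

Rearranging KE = ½mv² for m: m = 2·KE/v².
KE = 0.0434 kJ = 43.40 J; v = 415 cm/s = 4.150 m/s.
m = 5.040 kg
5.040 kg × (1 lb / 0.4536 kg) = 11.11 lb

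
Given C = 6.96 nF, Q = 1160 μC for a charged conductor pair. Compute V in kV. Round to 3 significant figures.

Solving C = Q/V for V: V = Q/C.
C = 6.96 nF = 6.960×10^-9 F; Q = 1160 μC = 0.001160 C.
V = 1.667×10^5 V
1.667×10^5 V × (1 kV / 1000 V) = 166.7 kV

167 kV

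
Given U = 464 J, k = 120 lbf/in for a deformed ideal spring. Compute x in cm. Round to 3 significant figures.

21.0 cm

Solving U = ½k·x² for x: x = √(2U/k).
U = 464 J; k = 120 lbf/in = 21015 N/m.
x = 0.2101 m
0.2101 m × (1 cm / 0.01000 m) = 21.01 cm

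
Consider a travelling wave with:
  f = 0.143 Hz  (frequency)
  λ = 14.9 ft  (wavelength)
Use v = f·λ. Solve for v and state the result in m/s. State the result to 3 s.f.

Directly: v = fλ.
f = 0.143 Hz; λ = 14.9 ft = 4.542 m.
v = 0.6494 m/s

0.649 m/s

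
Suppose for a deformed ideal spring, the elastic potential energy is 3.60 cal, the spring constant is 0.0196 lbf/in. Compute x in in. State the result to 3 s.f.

Solving U = ½k·x² for x: x = √(2U/k).
U = 3.60 cal = 15.06 J; k = 0.0196 lbf/in = 3.432 N/m.
x = 2.962 m
2.962 m × (1 in / 0.02540 m) = 116.6 in

117 in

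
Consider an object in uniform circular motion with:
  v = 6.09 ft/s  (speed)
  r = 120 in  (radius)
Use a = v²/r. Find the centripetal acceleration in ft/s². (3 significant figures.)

Directly: a = v²/r.
v = 6.09 ft/s = 1.856 m/s; r = 120 in = 3.048 m.
a = 1.130 m/s²
1.130 m/s² × (1 ft/s² / 0.3048 m/s²) = 3.709 ft/s²

3.71 ft/s²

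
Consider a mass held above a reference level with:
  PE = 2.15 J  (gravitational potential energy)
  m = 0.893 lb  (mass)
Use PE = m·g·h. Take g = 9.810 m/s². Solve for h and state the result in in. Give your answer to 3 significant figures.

21.3 in

Rearranging: h = PE/(m·g).
PE = 2.15 J; m = 0.893 lb = 0.4051 kg; g = 9.810 m/s².
h = 0.5411 m
0.5411 m × (1 in / 0.02540 m) = 21.30 in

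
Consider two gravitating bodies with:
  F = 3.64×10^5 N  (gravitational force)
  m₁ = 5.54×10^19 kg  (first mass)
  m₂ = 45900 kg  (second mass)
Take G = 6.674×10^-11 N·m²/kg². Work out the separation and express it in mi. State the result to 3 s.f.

13.4 mi

Rearranging: r = √(G·m₁m₂/F).
F = 3.64×10^5 N; m₁ = 5.54×10^19 kg; m₂ = 45900 kg; G = 6.674×10^-11 N·m²/kg².
r = 21593 m
21593 m × (1 mi / 1609 m) = 13.42 mi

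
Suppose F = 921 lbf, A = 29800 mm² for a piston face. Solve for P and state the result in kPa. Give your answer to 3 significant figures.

137 kPa

P is given directly by: P = F/A.
F = 921 lbf = 4097 N; A = 29800 mm² = 0.02980 m².
P = 1.375×10^5 Pa
1.375×10^5 Pa × (1 kPa / 1000 Pa) = 137.5 kPa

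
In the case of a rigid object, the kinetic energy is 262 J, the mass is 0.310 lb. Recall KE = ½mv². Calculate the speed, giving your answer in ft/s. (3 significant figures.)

Rearranging: v = √(2·KE/m).
KE = 262 J; m = 0.310 lb = 0.1406 kg.
v = 61.05 m/s
61.05 m/s × (1 ft/s / 0.3048 m/s) = 200.3 ft/s

200 ft/s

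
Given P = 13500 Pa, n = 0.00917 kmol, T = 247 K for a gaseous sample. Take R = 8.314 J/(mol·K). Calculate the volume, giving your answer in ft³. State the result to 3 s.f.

Solving PV = nRT for V: V = nRT/P.
P = 13500 Pa; n = 0.00917 kmol = 9.170 mol; T = 247 K; R = 8.314 J/(mol·K).
V = 1.395 m³
1.395 m³ × (1 ft³ / 0.02832 m³) = 49.26 ft³

49.3 ft³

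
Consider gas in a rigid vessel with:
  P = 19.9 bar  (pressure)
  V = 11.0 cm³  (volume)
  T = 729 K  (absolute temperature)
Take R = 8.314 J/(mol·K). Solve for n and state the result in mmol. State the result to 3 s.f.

3.61 mmol

From the ideal-gas law: n = PV/(RT).
P = 19.9 bar = 1.990×10^6 Pa; V = 11.0 cm³ = 1.100×10^-5 m³; T = 729 K; R = 8.314 J/(mol·K).
n = 0.003612 mol
0.003612 mol × (1 mmol / 0.001000 mol) = 3.612 mmol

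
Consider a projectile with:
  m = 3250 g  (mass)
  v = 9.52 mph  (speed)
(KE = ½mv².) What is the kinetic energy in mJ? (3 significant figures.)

29400 mJ

Directly: KE = ½mv².
m = 3250 g = 3.250 kg; v = 9.52 mph = 4.256 m/s.
KE = 29.43 J  (the unit combination reduces to kg·m²/s² = J)
29.43 J × (1 mJ / 0.001000 J) = 29432 mJ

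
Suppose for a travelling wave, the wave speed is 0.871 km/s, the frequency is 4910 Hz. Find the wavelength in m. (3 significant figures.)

0.177 m

Solving v = f·λ for λ: λ = v/f.
v = 0.871 km/s = 871.0 m/s; f = 4910 Hz.
λ = 0.1774 m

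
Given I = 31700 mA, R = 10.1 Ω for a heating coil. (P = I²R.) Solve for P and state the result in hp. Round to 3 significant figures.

13.6 hp

Directly: P = I²R.
I = 31700 mA = 31.70 A; R = 10.1 Ω.
P = 10149 W
10149 W × (1 hp / 745.7 W) = 13.61 hp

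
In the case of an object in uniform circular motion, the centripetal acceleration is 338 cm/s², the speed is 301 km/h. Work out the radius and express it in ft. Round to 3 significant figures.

6790 ft

Rearranging: r = v²/a.
a = 338 cm/s² = 3.380 m/s²; v = 301 km/h = 83.61 m/s.
r = 2068 m
2068 m × (1 ft / 0.3048 m) = 6786 ft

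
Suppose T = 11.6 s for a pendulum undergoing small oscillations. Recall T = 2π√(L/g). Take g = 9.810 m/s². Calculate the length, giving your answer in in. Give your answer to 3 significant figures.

Solving T = 2π√(L/g) for L: L = g·(T/2π)².
T = 11.6 s; g = 9.810 m/s².
L = 33.44 m
33.44 m × (1 in / 0.02540 m) = 1316 in

1320 in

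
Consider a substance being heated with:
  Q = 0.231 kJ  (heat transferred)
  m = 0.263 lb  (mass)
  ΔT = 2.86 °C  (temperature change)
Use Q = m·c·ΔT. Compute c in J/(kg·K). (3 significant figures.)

677 J/(kg·K)

Solving Q = m·c·ΔT for c: c = Q/(m·ΔT).
Q = 0.231 kJ = 231.0 J; m = 0.263 lb = 0.1193 kg; ΔT = 2.86 °C = 2.860 K.
c = 677.1 J/(kg·K)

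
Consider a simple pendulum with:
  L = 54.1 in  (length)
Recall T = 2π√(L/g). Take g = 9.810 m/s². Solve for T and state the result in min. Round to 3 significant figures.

Directly: T = 2π√(L/g).
L = 54.1 in = 1.374 m; g = 9.810 m/s².
T = 2.352 s
2.352 s × (1 min / 60.00 s) = 0.03919 min

0.0392 min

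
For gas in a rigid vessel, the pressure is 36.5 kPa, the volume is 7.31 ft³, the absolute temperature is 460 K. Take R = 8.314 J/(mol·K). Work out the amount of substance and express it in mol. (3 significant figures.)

1.98 mol

Solving PV = nRT for n: n = PV/(RT).
P = 36.5 kPa = 36500 Pa; V = 7.31 ft³ = 0.2070 m³; T = 460 K; R = 8.314 J/(mol·K).
n = 1.976 mol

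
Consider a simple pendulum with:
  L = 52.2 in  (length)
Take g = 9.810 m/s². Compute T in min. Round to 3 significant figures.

0.0385 min

T is given directly by: T = 2π√(L/g).
L = 52.2 in = 1.326 m; g = 9.810 m/s².
T = 2.310 s
2.310 s × (1 min / 60.00 s) = 0.03850 min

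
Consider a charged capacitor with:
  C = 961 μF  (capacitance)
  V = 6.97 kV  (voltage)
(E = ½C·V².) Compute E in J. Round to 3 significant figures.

E is given directly by: E = ½CV².
C = 961 μF = 9.610×10^-4 F; V = 6.97 kV = 6970 V.
E = 23343 J

23300 J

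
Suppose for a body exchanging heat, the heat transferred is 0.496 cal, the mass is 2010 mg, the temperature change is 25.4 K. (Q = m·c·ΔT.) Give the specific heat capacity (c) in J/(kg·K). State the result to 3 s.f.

Rearranging Q = m·c·ΔT for c: c = Q/(m·ΔT).
Q = 0.496 cal = 2.075 J; m = 2010 mg = 0.002010 kg; ΔT = 25.4 K.
c = 40.65 J/(kg·K)

40.6 J/(kg·K)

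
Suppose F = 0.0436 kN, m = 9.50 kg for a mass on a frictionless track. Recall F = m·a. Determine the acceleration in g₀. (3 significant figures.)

0.468 g₀

From Newton's second law: a = F/m.
F = 0.0436 kN = 43.60 N; m = 9.50 kg.
a = 4.589 m/s²
4.589 m/s² × (1 g₀ / 9.807 m/s²) = 0.4680 g₀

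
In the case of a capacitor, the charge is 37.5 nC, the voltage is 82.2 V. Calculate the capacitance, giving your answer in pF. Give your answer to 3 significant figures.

C is given directly by: C = Q/V.
Q = 37.5 nC = 3.750×10^-8 C; V = 82.2 V.
C = 4.562×10^-10 F
4.562×10^-10 F × (1 pF / 1.000×10^-12 F) = 456.2 pF

456 pF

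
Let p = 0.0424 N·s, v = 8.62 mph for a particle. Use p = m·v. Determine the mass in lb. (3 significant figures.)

Rearranging p = m·v for m: m = p/v.
p = 0.0424 N·s = 0.04240 kg·m/s; v = 8.62 mph = 3.853 m/s.
m = 0.01100 kg
0.01100 kg × (1 lb / 0.4536 kg) = 0.02426 lb

0.0243 lb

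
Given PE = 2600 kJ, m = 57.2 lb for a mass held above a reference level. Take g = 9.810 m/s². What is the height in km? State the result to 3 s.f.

10.2 km

Rearranging: h = PE/(m·g).
PE = 2600 kJ = 2.600×10^6 J; m = 57.2 lb = 25.95 kg; g = 9.810 m/s².
h = 10215 m
10215 m × (1 km / 1000 m) = 10.22 km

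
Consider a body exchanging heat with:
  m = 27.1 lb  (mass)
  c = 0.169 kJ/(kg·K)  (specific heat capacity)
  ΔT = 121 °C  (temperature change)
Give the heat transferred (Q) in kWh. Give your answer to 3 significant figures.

0.0698 kWh

Q is given directly by: Q = mcΔT.
m = 27.1 lb = 12.29 kg; c = 0.169 kJ/(kg·K) = 169.0 J/(kg·K); ΔT = 121 °C = 121.0 K.
Q = 2.514×10^5 J
2.514×10^5 J × (1 kWh / 3.600×10^6 J) = 0.06982 kWh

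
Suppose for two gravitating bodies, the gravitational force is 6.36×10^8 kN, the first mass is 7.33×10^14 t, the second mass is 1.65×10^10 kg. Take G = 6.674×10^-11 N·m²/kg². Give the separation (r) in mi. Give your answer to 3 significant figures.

0.700 mi

From Newton's law of gravitation: r = √(G·m₁m₂/F).
F = 6.36×10^8 kN = 6.360×10^11 N; m₁ = 7.33×10^14 t = 7.330×10^17 kg; m₂ = 1.65×10^10 kg; G = 6.674×10^-11 N·m²/kg².
r = 1127 m
1127 m × (1 mi / 1609 m) = 0.7000 mi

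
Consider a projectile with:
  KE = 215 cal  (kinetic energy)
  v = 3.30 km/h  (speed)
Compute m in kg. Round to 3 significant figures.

Solving KE = ½mv² for m: m = 2·KE/v².
KE = 215 cal = 899.6 J; v = 3.30 km/h = 0.9167 m/s.
m = 2141 kg

2140 kg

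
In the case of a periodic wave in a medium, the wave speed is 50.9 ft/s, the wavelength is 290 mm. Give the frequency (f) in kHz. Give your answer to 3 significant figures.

0.0535 kHz

Rearranging: f = v/λ.
v = 50.9 ft/s = 15.51 m/s; λ = 290 mm = 0.2900 m.
f = 53.50 Hz
53.50 Hz × (1 kHz / 1000 Hz) = 0.05350 kHz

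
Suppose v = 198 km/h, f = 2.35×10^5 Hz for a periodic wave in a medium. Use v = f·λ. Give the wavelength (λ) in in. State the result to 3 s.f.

Rearranging: λ = v/f.
v = 198 km/h = 55.00 m/s; f = 2.35×10^5 Hz.
λ = 2.340×10^-4 m
2.340×10^-4 m × (1 in / 0.02540 m) = 0.009214 in

0.00921 in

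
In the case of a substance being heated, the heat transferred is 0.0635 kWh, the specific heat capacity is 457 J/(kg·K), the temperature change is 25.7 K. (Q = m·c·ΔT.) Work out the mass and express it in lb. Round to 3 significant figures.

42.9 lb

Rearranging Q = m·c·ΔT for m: m = Q/(c·ΔT).
Q = 0.0635 kWh = 2.286×10^5 J; c = 457 J/(kg·K); ΔT = 25.7 K.
m = 19.46 kg
19.46 kg × (1 lb / 0.4536 kg) = 42.91 lb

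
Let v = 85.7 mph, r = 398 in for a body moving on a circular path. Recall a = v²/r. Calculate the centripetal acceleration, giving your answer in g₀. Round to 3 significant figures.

14.8 g₀

a is given directly by: a = v²/r.
v = 85.7 mph = 38.31 m/s; r = 398 in = 10.11 m.
a = 145.2 m/s²
145.2 m/s² × (1 g₀ / 9.807 m/s²) = 14.81 g₀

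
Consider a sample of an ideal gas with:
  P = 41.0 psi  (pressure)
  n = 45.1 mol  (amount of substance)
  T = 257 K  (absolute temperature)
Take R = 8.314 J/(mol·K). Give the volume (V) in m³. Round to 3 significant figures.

From the ideal-gas law: V = nRT/P.
P = 41.0 psi = 2.827×10^5 Pa; n = 45.1 mol; T = 257 K; R = 8.314 J/(mol·K).
V = 0.3409 m³

0.341 m³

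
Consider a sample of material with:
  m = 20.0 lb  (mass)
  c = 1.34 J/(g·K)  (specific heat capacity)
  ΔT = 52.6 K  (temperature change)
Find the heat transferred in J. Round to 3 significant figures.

6.39×10^5 J

Directly: Q = mcΔT.
m = 20.0 lb = 9.072 kg; c = 1.34 J/(g·K) = 1340 J/(kg·K); ΔT = 52.6 K.
Q = 6.394×10^5 J  (the unit combination reduces to kg·m²/s² = J)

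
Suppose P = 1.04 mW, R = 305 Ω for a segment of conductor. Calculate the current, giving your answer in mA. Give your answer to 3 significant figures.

Rearranging P = I²R for I: I = √(P/R).
P = 1.04 mW = 0.001040 W; R = 305 Ω.
I = 0.001847 A
0.001847 A × (1 mA / 0.001000 A) = 1.847 mA

1.85 mA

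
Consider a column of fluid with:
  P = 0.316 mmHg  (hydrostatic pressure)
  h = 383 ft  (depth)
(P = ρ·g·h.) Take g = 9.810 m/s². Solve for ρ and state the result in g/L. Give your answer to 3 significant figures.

0.0368 g/L

Rearranging: ρ = P/(g·h).
P = 0.316 mmHg = 42.13 Pa; h = 383 ft = 116.7 m; g = 9.810 m/s².
ρ = 0.03679 kg/m³
Since 1 g/L = 1 kg/m³, 0.03679 g/L.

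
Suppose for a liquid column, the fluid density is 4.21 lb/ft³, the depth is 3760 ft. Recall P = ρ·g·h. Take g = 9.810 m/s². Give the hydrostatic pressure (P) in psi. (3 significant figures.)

Directly: P = ρgh.
ρ = 4.21 lb/ft³ = 67.44 kg/m³; h = 3760 ft = 1146 m; g = 9.810 m/s².
P = 7.582×10^5 Pa
7.582×10^5 Pa × (1 psi / 6895 Pa) = 110.0 psi

110 psi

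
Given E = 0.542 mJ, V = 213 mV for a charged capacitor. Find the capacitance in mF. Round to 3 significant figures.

Rearranging: C = 2E/V².
E = 0.542 mJ = 5.420×10^-4 J; V = 213 mV = 0.2130 V.
C = 0.02389 F
0.02389 F × (1 mF / 0.001000 F) = 23.89 mF

23.9 mF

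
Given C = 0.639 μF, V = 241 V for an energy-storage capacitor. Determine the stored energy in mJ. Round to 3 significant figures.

E is given directly by: E = ½CV².
C = 0.639 μF = 6.390×10^-7 F; V = 241 V.
E = 0.01856 J  (the unit combination reduces to kg·m²/s² = J)
0.01856 J × (1 mJ / 0.001000 J) = 18.56 mJ

18.6 mJ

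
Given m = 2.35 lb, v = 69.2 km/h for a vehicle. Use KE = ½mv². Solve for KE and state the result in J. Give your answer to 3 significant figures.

Directly: KE = ½mv².
m = 2.35 lb = 1.066 kg; v = 69.2 km/h = 19.22 m/s.
KE = 196.9 J

197 J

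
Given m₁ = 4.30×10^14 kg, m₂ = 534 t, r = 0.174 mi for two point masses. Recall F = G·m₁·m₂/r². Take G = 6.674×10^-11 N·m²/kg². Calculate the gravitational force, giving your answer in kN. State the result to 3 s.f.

195 kN

Directly: F = Gm₁m₂/r².
m₁ = 4.30×10^14 kg; m₂ = 534 t = 5.340×10^5 kg; r = 0.174 mi = 280.0 m; G = 6.674×10^-11 N·m²/kg².
F = 1.954×10^5 N
1.954×10^5 N × (1 kN / 1000 N) = 195.4 kN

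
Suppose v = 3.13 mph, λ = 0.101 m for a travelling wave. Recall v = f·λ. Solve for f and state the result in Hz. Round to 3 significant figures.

13.9 Hz

Solving v = f·λ for f: f = v/λ.
v = 3.13 mph = 1.399 m/s; λ = 0.101 m.
f = 13.85 Hz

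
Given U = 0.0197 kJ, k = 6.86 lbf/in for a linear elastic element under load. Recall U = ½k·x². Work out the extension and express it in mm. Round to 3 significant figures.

181 mm

Rearranging U = ½k·x² for x: x = √(2U/k).
U = 0.0197 kJ = 19.70 J; k = 6.86 lbf/in = 1201 N/m.
x = 0.1811 m
0.1811 m × (1 mm / 0.001000 m) = 181.1 mm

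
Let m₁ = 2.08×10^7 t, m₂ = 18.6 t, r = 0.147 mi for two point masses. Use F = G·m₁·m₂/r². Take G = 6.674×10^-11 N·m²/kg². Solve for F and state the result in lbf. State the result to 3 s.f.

0.104 lbf

Directly: F = Gm₁m₂/r².
m₁ = 2.08×10^7 t = 2.080×10^10 kg; m₂ = 18.6 t = 18600 kg; r = 0.147 mi = 236.6 m; G = 6.674×10^-11 N·m²/kg².
F = 0.4613 N  (the unit combination reduces to kg·m/s² = N)
0.4613 N × (1 lbf / 4.448 N) = 0.1037 lbf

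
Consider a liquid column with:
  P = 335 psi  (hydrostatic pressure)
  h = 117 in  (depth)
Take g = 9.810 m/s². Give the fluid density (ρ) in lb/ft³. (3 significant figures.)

Rearranging: ρ = P/(g·h).
P = 335 psi = 2.310×10^6 Pa; h = 117 in = 2.972 m; g = 9.810 m/s².
ρ = 79227 kg/m³
79227 kg/m³ × (1 lb/ft³ / 16.02 kg/m³) = 4946 lb/ft³

4950 lb/ft³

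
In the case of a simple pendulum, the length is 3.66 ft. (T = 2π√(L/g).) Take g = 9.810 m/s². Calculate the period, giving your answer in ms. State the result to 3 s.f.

Directly: T = 2π√(L/g).
L = 3.66 ft = 1.116 m; g = 9.810 m/s².
T = 2.119 s
2.119 s × (1 ms / 0.001000 s) = 2119 ms

2120 ms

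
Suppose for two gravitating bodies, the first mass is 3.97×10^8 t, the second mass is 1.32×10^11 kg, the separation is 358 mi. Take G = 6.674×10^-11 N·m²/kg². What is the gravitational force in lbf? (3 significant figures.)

Directly: F = Gm₁m₂/r².
m₁ = 3.97×10^8 t = 3.970×10^11 kg; m₂ = 1.32×10^11 kg; r = 358 mi = 5.761×10^5 m; G = 6.674×10^-11 N·m²/kg².
F = 10.54 N
10.54 N × (1 lbf / 4.448 N) = 2.369 lbf

2.37 lbf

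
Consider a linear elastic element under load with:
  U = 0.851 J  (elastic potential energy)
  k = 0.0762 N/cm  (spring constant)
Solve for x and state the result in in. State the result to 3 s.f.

Rearranging U = ½k·x² for x: x = √(2U/k).
U = 0.851 J; k = 0.0762 N/cm = 7.620 N/m.
x = 0.4726 m
0.4726 m × (1 in / 0.02540 m) = 18.61 in

18.6 in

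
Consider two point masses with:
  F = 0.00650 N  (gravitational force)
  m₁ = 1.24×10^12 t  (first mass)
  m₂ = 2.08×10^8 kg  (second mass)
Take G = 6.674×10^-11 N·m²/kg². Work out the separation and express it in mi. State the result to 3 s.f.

32000 mi

From Newton's law of gravitation: r = √(G·m₁m₂/F).
F = 0.00650 N; m₁ = 1.24×10^12 t = 1.240×10^15 kg; m₂ = 2.08×10^8 kg; G = 6.674×10^-11 N·m²/kg².
r = 5.146×10^7 m
5.146×10^7 m × (1 mi / 1609 m) = 31976 mi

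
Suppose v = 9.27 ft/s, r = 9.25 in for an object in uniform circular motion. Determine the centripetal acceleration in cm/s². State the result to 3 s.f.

a is given directly by: a = v²/r.
v = 9.27 ft/s = 2.825 m/s; r = 9.25 in = 0.2349 m.
a = 33.98 m/s²
33.98 m/s² × (1 cm/s² / 0.01000 m/s²) = 3398 cm/s²

3400 cm/s²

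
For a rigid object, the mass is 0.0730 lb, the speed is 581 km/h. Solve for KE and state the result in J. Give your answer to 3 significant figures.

431 J

KE is given directly by: KE = ½mv².
m = 0.0730 lb = 0.03311 kg; v = 581 km/h = 161.4 m/s.
KE = 431.2 J  (the unit combination reduces to kg·m²/s² = J)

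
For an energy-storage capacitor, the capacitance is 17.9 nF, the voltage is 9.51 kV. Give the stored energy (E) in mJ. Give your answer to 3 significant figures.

809 mJ

Directly: E = ½CV².
C = 17.9 nF = 1.790×10^-8 F; V = 9.51 kV = 9510 V.
E = 0.8094 J
0.8094 J × (1 mJ / 0.001000 J) = 809.4 mJ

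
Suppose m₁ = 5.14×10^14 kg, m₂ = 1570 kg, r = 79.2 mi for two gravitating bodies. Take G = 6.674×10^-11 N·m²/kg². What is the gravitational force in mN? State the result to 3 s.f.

From Newton's law of gravitation: F = Gm₁m₂/r².
m₁ = 5.14×10^14 kg; m₂ = 1570 kg; r = 79.2 mi = 1.275×10^5 m; G = 6.674×10^-11 N·m²/kg².
F = 0.003315 N
0.003315 N × (1 mN / 0.001000 N) = 3.315 mN

3.32 mN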